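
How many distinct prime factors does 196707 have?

196707 = 3 · 65569
65569 = 7 · 9367
9367 = 17 · 551
551 = 19 · 29
196707 = 3 · 7 · 17 · 19 · 29, which has 5 distinct prime factors.

5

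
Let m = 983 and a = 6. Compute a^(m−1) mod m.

6^1 ≡ 6 (mod 983)
6^2 ≡ 6^2 = 36 ≡ 36 (mod 983)
6^4 ≡ 36^2 = 1296 ≡ 313 (mod 983)
6^8 ≡ 313^2 = 97969 ≡ 652 (mod 983)
6^16 ≡ 652^2 = 425104 ≡ 448 (mod 983)
6^32 ≡ 448^2 = 200704 ≡ 172 (mod 983)
6^64 ≡ 172^2 = 29584 ≡ 94 (mod 983)
6^128 ≡ 94^2 = 8836 ≡ 972 (mod 983)
6^256 ≡ 972^2 = 944784 ≡ 121 (mod 983)
6^512 ≡ 121^2 = 14641 ≡ 879 (mod 983)
982 = 512 + 256 + 128 + 64 + 16 + 4 + 2 in binary powers of 2.
So 6^982 ≡ 879 · 121 · 972 · 94 · 448 · 313 · 36 ≡ 1 (mod 983).
Since the result is 1, base 6 gives no evidence that 983 is composite.

1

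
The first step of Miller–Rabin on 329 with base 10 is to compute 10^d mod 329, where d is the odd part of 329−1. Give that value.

329 − 1 = 328 = 2^3 · 41, so d = 41.
10^1 ≡ 10 (mod 329)
10^2 ≡ 10^2 = 100 ≡ 100 (mod 329)
10^4 ≡ 100^2 = 10000 ≡ 130 (mod 329)
10^8 ≡ 130^2 = 16900 ≡ 121 (mod 329)
10^16 ≡ 121^2 = 14641 ≡ 165 (mod 329)
10^32 ≡ 165^2 = 27225 ≡ 247 (mod 329)
41 = 32 + 8 + 1 in binary powers of 2.
So 10^41 ≡ 247 · 121 · 10 ≡ 138 (mod 329).
Squaring chain: 138 → 291 → 128; never reaches −1, so base 10 is a Miller–Rabin witness that 329 is composite.

138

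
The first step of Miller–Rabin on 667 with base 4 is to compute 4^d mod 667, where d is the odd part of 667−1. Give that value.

667 − 1 = 666 = 2^1 · 333, so d = 333.
4^1 ≡ 4 (mod 667)
4^2 ≡ 4^2 = 16 ≡ 16 (mod 667)
4^4 ≡ 16^2 = 256 ≡ 256 (mod 667)
4^8 ≡ 256^2 = 65536 ≡ 170 (mod 667)
4^16 ≡ 170^2 = 28900 ≡ 219 (mod 667)
4^32 ≡ 219^2 = 47961 ≡ 604 (mod 667)
4^64 ≡ 604^2 = 364816 ≡ 634 (mod 667)
4^128 ≡ 634^2 = 401956 ≡ 422 (mod 667)
4^256 ≡ 422^2 = 178084 ≡ 662 (mod 667)
333 = 256 + 64 + 8 + 4 + 1 in binary powers of 2.
So 4^333 ≡ 662 · 634 · 170 · 256 · 4 ≡ 179 (mod 667).
Squaring chain: 179; never reaches −1, so base 4 is a Miller–Rabin witness that 667 is composite.

179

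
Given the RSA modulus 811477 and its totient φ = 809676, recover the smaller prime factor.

φ(n) = (p−1)(q−1) = n − (p+q) + 1, so p + q = 811477 − 809676 + 1 = 1802.
p and q are the roots of t² − 1802t + 811477 = 0.
Discriminant: 1802² − 4·811477 = 3247204 − 3245908 = 1296; √1296 = 36.
q = (1802 − 36)/2 = 883, p = (1802 + 36)/2 = 919.
Check: 883 · 919 = 811477.

883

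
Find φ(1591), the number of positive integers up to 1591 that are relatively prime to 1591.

Factor: 1591 = 37 · 43.
φ(1591) = (37−1) · (43−1) = 36 · 42 = 1512.

1512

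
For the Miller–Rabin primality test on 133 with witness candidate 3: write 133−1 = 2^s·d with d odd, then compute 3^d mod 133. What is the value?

133 − 1 = 132 = 2^2 · 33, so d = 33.
3^1 ≡ 3 (mod 133)
3^2 ≡ 3^2 = 9 ≡ 9 (mod 133)
3^4 ≡ 9^2 = 81 ≡ 81 (mod 133)
3^8 ≡ 81^2 = 6561 ≡ 44 (mod 133)
3^16 ≡ 44^2 = 1936 ≡ 74 (mod 133)
3^32 ≡ 74^2 = 5476 ≡ 23 (mod 133)
33 = 32 + 1 in binary powers of 2.
So 3^33 ≡ 23 · 3 ≡ 69 (mod 133).
Squaring chain: 69 → 106; never reaches −1, so base 3 is a Miller–Rabin witness that 133 is composite.

69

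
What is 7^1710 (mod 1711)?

194

7^1 ≡ 7 (mod 1711)
7^2 ≡ 7^2 = 49 ≡ 49 (mod 1711)
7^4 ≡ 49^2 = 2401 ≡ 690 (mod 1711)
7^8 ≡ 690^2 = 476100 ≡ 442 (mod 1711)
7^16 ≡ 442^2 = 195364 ≡ 310 (mod 1711)
7^32 ≡ 310^2 = 96100 ≡ 284 (mod 1711)
7^64 ≡ 284^2 = 80656 ≡ 239 (mod 1711)
7^128 ≡ 239^2 = 57121 ≡ 658 (mod 1711)
7^256 ≡ 658^2 = 432964 ≡ 81 (mod 1711)
7^512 ≡ 81^2 = 6561 ≡ 1428 (mod 1711)
7^1024 ≡ 1428^2 = 2039184 ≡ 1383 (mod 1711)
1710 = 1024 + 512 + 128 + 32 + 8 + 4 + 2 in binary powers of 2.
So 7^1710 ≡ 1383 · 1428 · 658 · 284 · 442 · 690 · 49 ≡ 194 (mod 1711).
Since 194 ≠ 1, base 7 is a Fermat witness: 1711 is composite.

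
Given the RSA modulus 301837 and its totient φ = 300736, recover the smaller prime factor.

509

φ(n) = (p−1)(q−1) = n − (p+q) + 1, so p + q = 301837 − 300736 + 1 = 1102.
p and q are the roots of t² − 1102t + 301837 = 0.
Discriminant: 1102² − 4·301837 = 1214404 − 1207348 = 7056; √7056 = 84.
q = (1102 − 84)/2 = 509, p = (1102 + 84)/2 = 593.
Check: 509 · 593 = 301837.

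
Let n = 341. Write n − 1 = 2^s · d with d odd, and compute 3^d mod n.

341 − 1 = 340 = 2^2 · 85, so d = 85.
3^1 ≡ 3 (mod 341)
3^2 ≡ 3^2 = 9 ≡ 9 (mod 341)
3^4 ≡ 9^2 = 81 ≡ 81 (mod 341)
3^8 ≡ 81^2 = 6561 ≡ 82 (mod 341)
3^16 ≡ 82^2 = 6724 ≡ 245 (mod 341)
3^32 ≡ 245^2 = 60025 ≡ 9 (mod 341)
3^64 ≡ 9^2 = 81 ≡ 81 (mod 341)
85 = 64 + 16 + 4 + 1 in binary powers of 2.
So 3^85 ≡ 81 · 245 · 81 · 3 ≡ 254 (mod 341).
Squaring chain: 254 → 67; never reaches −1, so base 3 is a Miller–Rabin witness that 341 is composite.

254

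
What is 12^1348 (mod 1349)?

12^1 ≡ 12 (mod 1349)
12^2 ≡ 12^2 = 144 ≡ 144 (mod 1349)
12^4 ≡ 144^2 = 20736 ≡ 501 (mod 1349)
12^8 ≡ 501^2 = 251001 ≡ 87 (mod 1349)
12^16 ≡ 87^2 = 7569 ≡ 824 (mod 1349)
12^32 ≡ 824^2 = 678976 ≡ 429 (mod 1349)
12^64 ≡ 429^2 = 184041 ≡ 577 (mod 1349)
12^128 ≡ 577^2 = 332929 ≡ 1075 (mod 1349)
12^256 ≡ 1075^2 = 1155625 ≡ 881 (mod 1349)
12^512 ≡ 881^2 = 776161 ≡ 486 (mod 1349)
12^1024 ≡ 486^2 = 236196 ≡ 121 (mod 1349)
1348 = 1024 + 256 + 64 + 4 in binary powers of 2.
So 12^1348 ≡ 121 · 881 · 577 · 501 ≡ 938 (mod 1349).
Since 938 ≠ 1, base 12 is a Fermat witness: 1349 is composite.

938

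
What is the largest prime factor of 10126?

10126 = 2 · 5063
5063 = 61 · 83
83 is prime.
So 10126 = 2 · 61 · 83; the largest prime factor is 83.

83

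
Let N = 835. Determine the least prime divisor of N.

5

835 is odd.
Digit sum 16, not divisible by 3.
Ends in 5: divisible by 5.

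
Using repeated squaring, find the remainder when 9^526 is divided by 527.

412

9^1 ≡ 9 (mod 527)
9^2 ≡ 9^2 = 81 ≡ 81 (mod 527)
9^4 ≡ 81^2 = 6561 ≡ 237 (mod 527)
9^8 ≡ 237^2 = 56169 ≡ 307 (mod 527)
9^16 ≡ 307^2 = 94249 ≡ 443 (mod 527)
9^32 ≡ 443^2 = 196249 ≡ 205 (mod 527)
9^64 ≡ 205^2 = 42025 ≡ 392 (mod 527)
9^128 ≡ 392^2 = 153664 ≡ 307 (mod 527)
9^256 ≡ 307^2 = 94249 ≡ 443 (mod 527)
9^512 ≡ 443^2 = 196249 ≡ 205 (mod 527)
526 = 512 + 8 + 4 + 2 in binary powers of 2.
So 9^526 ≡ 205 · 307 · 237 · 81 ≡ 412 (mod 527).
Since 412 ≠ 1, base 9 is a Fermat witness: 527 is composite.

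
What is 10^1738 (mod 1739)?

1231

10^1 ≡ 10 (mod 1739)
10^2 ≡ 10^2 = 100 ≡ 100 (mod 1739)
10^4 ≡ 100^2 = 10000 ≡ 1305 (mod 1739)
10^8 ≡ 1305^2 = 1703025 ≡ 544 (mod 1739)
10^16 ≡ 544^2 = 295936 ≡ 306 (mod 1739)
10^32 ≡ 306^2 = 93636 ≡ 1469 (mod 1739)
10^64 ≡ 1469^2 = 2157961 ≡ 1601 (mod 1739)
10^128 ≡ 1601^2 = 2563201 ≡ 1654 (mod 1739)
10^256 ≡ 1654^2 = 2735716 ≡ 269 (mod 1739)
10^512 ≡ 269^2 = 72361 ≡ 1062 (mod 1739)
10^1024 ≡ 1062^2 = 1127844 ≡ 972 (mod 1739)
1738 = 1024 + 512 + 128 + 64 + 8 + 2 in binary powers of 2.
So 10^1738 ≡ 972 · 1062 · 1654 · 1601 · 544 · 100 ≡ 1231 (mod 1739).
Since 1231 ≠ 1, base 10 is a Fermat witness: 1739 is composite.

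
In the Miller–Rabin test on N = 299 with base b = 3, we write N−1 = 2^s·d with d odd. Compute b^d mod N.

269

299 − 1 = 298 = 2^1 · 149, so d = 149.
3^1 ≡ 3 (mod 299)
3^2 ≡ 3^2 = 9 ≡ 9 (mod 299)
3^4 ≡ 9^2 = 81 ≡ 81 (mod 299)
3^8 ≡ 81^2 = 6561 ≡ 282 (mod 299)
3^16 ≡ 282^2 = 79524 ≡ 289 (mod 299)
3^32 ≡ 289^2 = 83521 ≡ 100 (mod 299)
3^64 ≡ 100^2 = 10000 ≡ 133 (mod 299)
3^128 ≡ 133^2 = 17689 ≡ 48 (mod 299)
149 = 128 + 16 + 4 + 1 in binary powers of 2.
So 3^149 ≡ 48 · 289 · 81 · 3 ≡ 269 (mod 299).
Squaring chain: 269; never reaches −1, so base 3 is a Miller–Rabin witness that 299 is composite.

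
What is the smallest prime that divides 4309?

4309 is odd.
Digit sum 16, not divisible by 3.
Ends in 9: not divisible by 5.
7: 4309 = 7·615 + 4
11: 4309 = 11·391 + 8
13: 4309 = 13·331 + 6
17: 4309 = 17·253 + 8
19: 4309 = 19·226 + 15
23: 4309 = 23·187 + 8
29: 4309 = 29·148 + 17
31: 4309 = 31·139

31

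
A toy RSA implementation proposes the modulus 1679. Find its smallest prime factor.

23

1679 is odd.
Digit sum 23, not divisible by 3.
Ends in 9: not divisible by 5.
7: 1679 = 7·239 + 6
11: 1679 = 11·152 + 7
13: 1679 = 13·129 + 2
17: 1679 = 17·98 + 13
19: 1679 = 19·88 + 7
23: 1679 = 23·73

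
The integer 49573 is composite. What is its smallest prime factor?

49573 is odd.
Digit sum 28, not divisible by 3.
Ends in 3: not divisible by 5.
7: 49573 = 7·7081 + 6
11: 49573 = 11·4506 + 7
13: 49573 = 13·3813 + 4
17: 49573 = 17·2916 + 1
19: 49573 = 19·2609 + 2
23: 49573 = 23·2155 + 8
29: 49573 = 29·1709 + 12
31: 49573 = 31·1599 + 4
37: 49573 = 37·1339 + 30
41: 49573 = 41·1209 + 4
43: 49573 = 43·1152 + 37
47: 49573 = 47·1054 + 35
53: 49573 = 53·935 + 18
59: 49573 = 59·840 + 13
61: 49573 = 61·812 + 41
67: 49573 = 67·739 + 60
71: 49573 = 71·698 + 15
73: 49573 = 73·679 + 6
79: 49573 = 79·627 + 40
83: 49573 = 83·597 + 22
89: 49573 = 89·557

89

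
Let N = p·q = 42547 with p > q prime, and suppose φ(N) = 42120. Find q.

157

φ(n) = (p−1)(q−1) = n − (p+q) + 1, so p + q = 42547 − 42120 + 1 = 428.
p and q are the roots of t² − 428t + 42547 = 0.
Discriminant: 428² − 4·42547 = 183184 − 170188 = 12996; √12996 = 114.
q = (428 − 114)/2 = 157, p = (428 + 114)/2 = 271.
Check: 157 · 271 = 42547.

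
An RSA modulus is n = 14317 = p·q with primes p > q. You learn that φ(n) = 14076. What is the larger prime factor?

139

φ(n) = (p−1)(q−1) = n − (p+q) + 1, so p + q = 14317 − 14076 + 1 = 242.
p and q are the roots of t² − 242t + 14317 = 0.
Discriminant: 242² − 4·14317 = 58564 − 57268 = 1296; √1296 = 36.
q = (242 − 36)/2 = 103, p = (242 + 36)/2 = 139.
Check: 103 · 139 = 14317.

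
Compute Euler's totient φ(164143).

Factor: 164143 = 7 · 131 · 179.
φ(164143) = (7−1) · (131−1) · (179−1) = 6 · 130 · 178 = 138840.

138840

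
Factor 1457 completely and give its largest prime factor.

47

1457 = 31 · 47
47 is prime.
So 1457 = 31 · 47; the largest prime factor is 47.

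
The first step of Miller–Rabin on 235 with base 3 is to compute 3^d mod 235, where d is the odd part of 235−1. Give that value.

235 − 1 = 234 = 2^1 · 117, so d = 117.
3^1 ≡ 3 (mod 235)
3^2 ≡ 3^2 = 9 ≡ 9 (mod 235)
3^4 ≡ 9^2 = 81 ≡ 81 (mod 235)
3^8 ≡ 81^2 = 6561 ≡ 216 (mod 235)
3^16 ≡ 216^2 = 46656 ≡ 126 (mod 235)
3^32 ≡ 126^2 = 15876 ≡ 131 (mod 235)
3^64 ≡ 131^2 = 17161 ≡ 6 (mod 235)
117 = 64 + 32 + 16 + 4 + 1 in binary powers of 2.
So 3^117 ≡ 6 · 131 · 126 · 81 · 3 ≡ 103 (mod 235).
Squaring chain: 103; never reaches −1, so base 3 is a Miller–Rabin witness that 235 is composite.

103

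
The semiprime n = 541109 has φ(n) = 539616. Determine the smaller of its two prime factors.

617

φ(n) = (p−1)(q−1) = n − (p+q) + 1, so p + q = 541109 − 539616 + 1 = 1494.
p and q are the roots of t² − 1494t + 541109 = 0.
Discriminant: 1494² − 4·541109 = 2232036 − 2164436 = 67600; √67600 = 260.
q = (1494 − 260)/2 = 617, p = (1494 + 260)/2 = 877.
Check: 617 · 877 = 541109.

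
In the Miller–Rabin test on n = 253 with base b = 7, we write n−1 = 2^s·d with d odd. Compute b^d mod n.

57

253 − 1 = 252 = 2^2 · 63, so d = 63.
7^1 ≡ 7 (mod 253)
7^2 ≡ 7^2 = 49 ≡ 49 (mod 253)
7^4 ≡ 49^2 = 2401 ≡ 124 (mod 253)
7^8 ≡ 124^2 = 15376 ≡ 196 (mod 253)
7^16 ≡ 196^2 = 38416 ≡ 213 (mod 253)
7^32 ≡ 213^2 = 45369 ≡ 82 (mod 253)
63 = 32 + 16 + 8 + 4 + 2 + 1 in binary powers of 2.
So 7^63 ≡ 82 · 213 · 196 · 124 · 49 · 7 ≡ 57 (mod 253).
Squaring chain: 57 → 213; never reaches −1, so base 7 is a Miller–Rabin witness that 253 is composite.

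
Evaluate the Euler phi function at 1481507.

1438560

Factor: 1481507 = 61 · 149 · 163.
φ(1481507) = (61−1) · (149−1) · (163−1) = 60 · 148 · 162 = 1438560.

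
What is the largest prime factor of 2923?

2923 = 37 · 79
79 is prime.
So 2923 = 37 · 79; the largest prime factor is 79.

79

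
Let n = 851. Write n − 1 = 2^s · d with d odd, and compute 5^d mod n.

109

851 − 1 = 850 = 2^1 · 425, so d = 425.
5^1 ≡ 5 (mod 851)
5^2 ≡ 5^2 = 25 ≡ 25 (mod 851)
5^4 ≡ 25^2 = 625 ≡ 625 (mod 851)
5^8 ≡ 625^2 = 390625 ≡ 16 (mod 851)
5^16 ≡ 16^2 = 256 ≡ 256 (mod 851)
5^32 ≡ 256^2 = 65536 ≡ 9 (mod 851)
5^64 ≡ 9^2 = 81 ≡ 81 (mod 851)
5^128 ≡ 81^2 = 6561 ≡ 604 (mod 851)
5^256 ≡ 604^2 = 364816 ≡ 588 (mod 851)
425 = 256 + 128 + 32 + 8 + 1 in binary powers of 2.
So 5^425 ≡ 588 · 604 · 9 · 16 · 5 ≡ 109 (mod 851).
Squaring chain: 109; never reaches −1, so base 5 is a Miller–Rabin witness that 851 is composite.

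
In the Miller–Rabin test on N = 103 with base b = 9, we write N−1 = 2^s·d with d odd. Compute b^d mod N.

1

103 − 1 = 102 = 2^1 · 51, so d = 51.
9^1 ≡ 9 (mod 103)
9^2 ≡ 9^2 = 81 ≡ 81 (mod 103)
9^4 ≡ 81^2 = 6561 ≡ 72 (mod 103)
9^8 ≡ 72^2 = 5184 ≡ 34 (mod 103)
9^16 ≡ 34^2 = 1156 ≡ 23 (mod 103)
9^32 ≡ 23^2 = 529 ≡ 14 (mod 103)
51 = 32 + 16 + 2 + 1 in binary powers of 2.
So 9^51 ≡ 14 · 23 · 81 · 9 ≡ 1 (mod 103).
Since 9^d ≡ 1 (mod 103), base 9 does not prove 103 composite.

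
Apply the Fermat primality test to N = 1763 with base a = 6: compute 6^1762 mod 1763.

651

6^1 ≡ 6 (mod 1763)
6^2 ≡ 6^2 = 36 ≡ 36 (mod 1763)
6^4 ≡ 36^2 = 1296 ≡ 1296 (mod 1763)
6^8 ≡ 1296^2 = 1679616 ≡ 1240 (mod 1763)
6^16 ≡ 1240^2 = 1537600 ≡ 264 (mod 1763)
6^32 ≡ 264^2 = 69696 ≡ 939 (mod 1763)
6^64 ≡ 939^2 = 881721 ≡ 221 (mod 1763)
6^128 ≡ 221^2 = 48841 ≡ 1240 (mod 1763)
6^256 ≡ 1240^2 = 1537600 ≡ 264 (mod 1763)
6^512 ≡ 264^2 = 69696 ≡ 939 (mod 1763)
6^1024 ≡ 939^2 = 881721 ≡ 221 (mod 1763)
1762 = 1024 + 512 + 128 + 64 + 32 + 2 in binary powers of 2.
So 6^1762 ≡ 221 · 939 · 1240 · 221 · 939 · 36 ≡ 651 (mod 1763).
Since 651 ≠ 1, base 6 is a Fermat witness: 1763 is composite.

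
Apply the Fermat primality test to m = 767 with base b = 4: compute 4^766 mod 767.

4^1 ≡ 4 (mod 767)
4^2 ≡ 4^2 = 16 ≡ 16 (mod 767)
4^4 ≡ 16^2 = 256 ≡ 256 (mod 767)
4^8 ≡ 256^2 = 65536 ≡ 341 (mod 767)
4^16 ≡ 341^2 = 116281 ≡ 464 (mod 767)
4^32 ≡ 464^2 = 215296 ≡ 536 (mod 767)
4^64 ≡ 536^2 = 287296 ≡ 438 (mod 767)
4^128 ≡ 438^2 = 191844 ≡ 94 (mod 767)
4^256 ≡ 94^2 = 8836 ≡ 399 (mod 767)
4^512 ≡ 399^2 = 159201 ≡ 432 (mod 767)
766 = 512 + 128 + 64 + 32 + 16 + 8 + 4 + 2 in binary powers of 2.
So 4^766 ≡ 432 · 94 · 438 · 536 · 464 · 341 · 256 · 16 ≡ 35 (mod 767).
Since 35 ≠ 1, base 4 is a Fermat witness: 767 is composite.

35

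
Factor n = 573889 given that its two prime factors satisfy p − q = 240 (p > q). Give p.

887

Since p = q + 240, we have 573889 = q(q + 240), so q² + 240q − 573889 = 0.
Discriminant: 240² + 4·573889 = 57600 + 2295556 = 2353156; √2353156 = 1534.
q = (−240 + 1534)/2 = 647, and p = q + 240 = 887.
Check: 647 · 887 = 573889.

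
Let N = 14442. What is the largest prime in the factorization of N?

14442 = 2 · 7221
7221 = 3 · 2407
2407 = 29 · 83
83 is prime.
So 14442 = 2 · 3 · 29 · 83; the largest prime factor is 83.

83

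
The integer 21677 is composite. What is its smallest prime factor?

21677 is odd.
Digit sum 23, not divisible by 3.
Ends in 7: not divisible by 5.
7: 21677 = 7·3096 + 5
11: 21677 = 11·1970 + 7
13: 21677 = 13·1667 + 6
17: 21677 = 17·1275 + 2
19: 21677 = 19·1140 + 17
23: 21677 = 23·942 + 11
29: 21677 = 29·747 + 14
31: 21677 = 31·699 + 8
37: 21677 = 37·585 + 32
41: 21677 = 41·528 + 29
43: 21677 = 43·504 + 5
47: 21677 = 47·461 + 10
53: 21677 = 53·409

53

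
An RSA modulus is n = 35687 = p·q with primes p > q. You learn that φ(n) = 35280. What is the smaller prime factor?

φ(n) = (p−1)(q−1) = n − (p+q) + 1, so p + q = 35687 − 35280 + 1 = 408.
p and q are the roots of t² − 408t + 35687 = 0.
Discriminant: 408² − 4·35687 = 166464 − 142748 = 23716; √23716 = 154.
q = (408 − 154)/2 = 127, p = (408 + 154)/2 = 281.
Check: 127 · 281 = 35687.

127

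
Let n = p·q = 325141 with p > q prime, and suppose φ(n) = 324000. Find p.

φ(n) = (p−1)(q−1) = n − (p+q) + 1, so p + q = 325141 − 324000 + 1 = 1142.
p and q are the roots of t² − 1142t + 325141 = 0.
Discriminant: 1142² − 4·325141 = 1304164 − 1300564 = 3600; √3600 = 60.
q = (1142 − 60)/2 = 541, p = (1142 + 60)/2 = 601.
Check: 541 · 601 = 325141.

601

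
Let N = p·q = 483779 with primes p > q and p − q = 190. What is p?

Since p = q + 190, we have 483779 = q(q + 190), so q² + 190q − 483779 = 0.
Discriminant: 190² + 4·483779 = 36100 + 1935116 = 1971216; √1971216 = 1404.
q = (−190 + 1404)/2 = 607, and p = q + 190 = 797.
Check: 607 · 797 = 483779.

797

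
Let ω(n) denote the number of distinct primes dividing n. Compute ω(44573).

44573 = 29^2 · 53
44573 = 29^2 · 53, which has 2 distinct prime factors.

2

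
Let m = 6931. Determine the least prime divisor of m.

29

6931 is odd.
Digit sum 19, not divisible by 3.
Ends in 1: not divisible by 5.
7: 6931 = 7·990 + 1
11: 6931 = 11·630 + 1
13: 6931 = 13·533 + 2
17: 6931 = 17·407 + 12
19: 6931 = 19·364 + 15
23: 6931 = 23·301 + 8
29: 6931 = 29·239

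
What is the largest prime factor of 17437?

17437 = 7 · 2491
2491 = 47 · 53
53 is prime.
So 17437 = 7 · 47 · 53; the largest prime factor is 53.

53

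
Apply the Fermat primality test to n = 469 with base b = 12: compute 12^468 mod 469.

12^1 ≡ 12 (mod 469)
12^2 ≡ 12^2 = 144 ≡ 144 (mod 469)
12^4 ≡ 144^2 = 20736 ≡ 100 (mod 469)
12^8 ≡ 100^2 = 10000 ≡ 151 (mod 469)
12^16 ≡ 151^2 = 22801 ≡ 289 (mod 469)
12^32 ≡ 289^2 = 83521 ≡ 39 (mod 469)
12^64 ≡ 39^2 = 1521 ≡ 114 (mod 469)
12^128 ≡ 114^2 = 12996 ≡ 333 (mod 469)
12^256 ≡ 333^2 = 110889 ≡ 205 (mod 469)
468 = 256 + 128 + 64 + 16 + 4 in binary powers of 2.
So 12^468 ≡ 205 · 333 · 114 · 289 · 100 ≡ 330 (mod 469).
Since 330 ≠ 1, base 12 is a Fermat witness: 469 is composite.

330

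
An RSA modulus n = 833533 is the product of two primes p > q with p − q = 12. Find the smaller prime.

Since p = q + 12, we have 833533 = q(q + 12), so q² + 12q − 833533 = 0.
Discriminant: 12² + 4·833533 = 144 + 3334132 = 3334276; √3334276 = 1826.
q = (−12 + 1826)/2 = 907, and p = q + 12 = 919.
Check: 907 · 919 = 833533.

907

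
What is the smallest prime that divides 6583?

29

6583 is odd.
Digit sum 22, not divisible by 3.
Ends in 3: not divisible by 5.
7: 6583 = 7·940 + 3
11: 6583 = 11·598 + 5
13: 6583 = 13·506 + 5
17: 6583 = 17·387 + 4
19: 6583 = 19·346 + 9
23: 6583 = 23·286 + 5
29: 6583 = 29·227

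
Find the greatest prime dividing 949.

73

949 = 13 · 73
73 is prime.
So 949 = 13 · 73; the largest prime factor is 73.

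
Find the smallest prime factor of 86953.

89

86953 is odd.
Digit sum 31, not divisible by 3.
Ends in 3: not divisible by 5.
7: 86953 = 7·12421 + 6
11: 86953 = 11·7904 + 9
13: 86953 = 13·6688 + 9
17: 86953 = 17·5114 + 15
19: 86953 = 19·4576 + 9
23: 86953 = 23·3780 + 13
29: 86953 = 29·2998 + 11
31: 86953 = 31·2804 + 29
37: 86953 = 37·2350 + 3
41: 86953 = 41·2120 + 33
43: 86953 = 43·2022 + 7
47: 86953 = 47·1850 + 3
53: 86953 = 53·1640 + 33
59: 86953 = 59·1473 + 46
61: 86953 = 61·1425 + 28
67: 86953 = 67·1297 + 54
71: 86953 = 71·1224 + 49
73: 86953 = 73·1191 + 10
79: 86953 = 79·1100 + 53
83: 86953 = 83·1047 + 52
89: 86953 = 89·977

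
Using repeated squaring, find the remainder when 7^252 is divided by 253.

82

7^1 ≡ 7 (mod 253)
7^2 ≡ 7^2 = 49 ≡ 49 (mod 253)
7^4 ≡ 49^2 = 2401 ≡ 124 (mod 253)
7^8 ≡ 124^2 = 15376 ≡ 196 (mod 253)
7^16 ≡ 196^2 = 38416 ≡ 213 (mod 253)
7^32 ≡ 213^2 = 45369 ≡ 82 (mod 253)
7^64 ≡ 82^2 = 6724 ≡ 146 (mod 253)
7^128 ≡ 146^2 = 21316 ≡ 64 (mod 253)
252 = 128 + 64 + 32 + 16 + 8 + 4 in binary powers of 2.
So 7^252 ≡ 64 · 146 · 82 · 213 · 196 · 124 ≡ 82 (mod 253).
Since 82 ≠ 1, base 7 is a Fermat witness: 253 is composite.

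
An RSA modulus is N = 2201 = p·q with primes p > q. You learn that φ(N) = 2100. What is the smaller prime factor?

31

φ(n) = (p−1)(q−1) = n − (p+q) + 1, so p + q = 2201 − 2100 + 1 = 102.
p and q are the roots of t² − 102t + 2201 = 0.
Discriminant: 102² − 4·2201 = 10404 − 8804 = 1600; √1600 = 40.
q = (102 − 40)/2 = 31, p = (102 + 40)/2 = 71.
Check: 31 · 71 = 2201.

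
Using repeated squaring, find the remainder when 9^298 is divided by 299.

9^1 ≡ 9 (mod 299)
9^2 ≡ 9^2 = 81 ≡ 81 (mod 299)
9^4 ≡ 81^2 = 6561 ≡ 282 (mod 299)
9^8 ≡ 282^2 = 79524 ≡ 289 (mod 299)
9^16 ≡ 289^2 = 83521 ≡ 100 (mod 299)
9^32 ≡ 100^2 = 10000 ≡ 133 (mod 299)
9^64 ≡ 133^2 = 17689 ≡ 48 (mod 299)
9^128 ≡ 48^2 = 2304 ≡ 211 (mod 299)
9^256 ≡ 211^2 = 44521 ≡ 269 (mod 299)
298 = 256 + 32 + 8 + 2 in binary powers of 2.
So 9^298 ≡ 269 · 133 · 289 · 81 ≡ 9 (mod 299).
Since 9 ≠ 1, base 9 is a Fermat witness: 299 is composite.

9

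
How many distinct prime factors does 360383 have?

3

360383 = 17^2 · 1247
1247 = 29 · 43
360383 = 17^2 · 29 · 43, which has 3 distinct prime factors.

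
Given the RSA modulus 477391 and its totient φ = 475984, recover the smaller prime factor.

569

φ(n) = (p−1)(q−1) = n − (p+q) + 1, so p + q = 477391 − 475984 + 1 = 1408.
p and q are the roots of t² − 1408t + 477391 = 0.
Discriminant: 1408² − 4·477391 = 1982464 − 1909564 = 72900; √72900 = 270.
q = (1408 − 270)/2 = 569, p = (1408 + 270)/2 = 839.
Check: 569 · 839 = 477391.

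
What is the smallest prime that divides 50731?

50731 is odd.
Digit sum 16, not divisible by 3.
Ends in 1: not divisible by 5.
7: 50731 = 7·7247 + 2
11: 50731 = 11·4611 + 10
13: 50731 = 13·3902 + 5
17: 50731 = 17·2984 + 3
19: 50731 = 19·2670 + 1
23: 50731 = 23·2205 + 16
29: 50731 = 29·1749 + 10
31: 50731 = 31·1636 + 15
37: 50731 = 37·1371 + 4
41: 50731 = 41·1237 + 14
43: 50731 = 43·1179 + 34
47: 50731 = 47·1079 + 18
53: 50731 = 53·957 + 10
59: 50731 = 59·859 + 50
61: 50731 = 61·831 + 40
67: 50731 = 67·757 + 12
71: 50731 = 71·714 + 37
73: 50731 = 73·694 + 69
79: 50731 = 79·642 + 13
83: 50731 = 83·611 + 18
89: 50731 = 89·570 + 1
97: 50731 = 97·523

97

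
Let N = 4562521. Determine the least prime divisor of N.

4562521 is odd.
Digit sum 25, not divisible by 3.
Ends in 1: not divisible by 5.
7: 4562521 = 7·651788 + 5
11: 4562521 = 11·414774 + 7
13: 4562521 = 13·350963 + 2
17: 4562521 = 17·268383 + 10
19: 4562521 = 19·240132 + 13
23: 4562521 = 23·198370 + 11
29: 4562521 = 29·157328 + 9
31: 4562521 = 31·147178 + 3
37: 4562521 = 37·123311 + 14
41: 4562521 = 41·111281

41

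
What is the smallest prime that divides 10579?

10579 is odd.
Digit sum 22, not divisible by 3.
Ends in 9: not divisible by 5.
7: 10579 = 7·1511 + 2
11: 10579 = 11·961 + 8
13: 10579 = 13·813 + 10
17: 10579 = 17·622 + 5
19: 10579 = 19·556 + 15
23: 10579 = 23·459 + 22
29: 10579 = 29·364 + 23
31: 10579 = 31·341 + 8
37: 10579 = 37·285 + 34
41: 10579 = 41·258 + 1
43: 10579 = 43·246 + 1
47: 10579 = 47·225 + 4
53: 10579 = 53·199 + 32
59: 10579 = 59·179 + 18
61: 10579 = 61·173 + 26
67: 10579 = 67·157 + 60
71: 10579 = 71·149

71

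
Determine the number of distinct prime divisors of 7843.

3

7843 = 11 · 713
713 = 23 · 31
7843 = 11 · 23 · 31, which has 3 distinct prime factors.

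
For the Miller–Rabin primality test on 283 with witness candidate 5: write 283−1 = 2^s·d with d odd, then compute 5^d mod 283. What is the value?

282

283 − 1 = 282 = 2^1 · 141, so d = 141.
5^1 ≡ 5 (mod 283)
5^2 ≡ 5^2 = 25 ≡ 25 (mod 283)
5^4 ≡ 25^2 = 625 ≡ 59 (mod 283)
5^8 ≡ 59^2 = 3481 ≡ 85 (mod 283)
5^16 ≡ 85^2 = 7225 ≡ 150 (mod 283)
5^32 ≡ 150^2 = 22500 ≡ 143 (mod 283)
5^64 ≡ 143^2 = 20449 ≡ 73 (mod 283)
5^128 ≡ 73^2 = 5329 ≡ 235 (mod 283)
141 = 128 + 8 + 4 + 1 in binary powers of 2.
So 5^141 ≡ 235 · 85 · 59 · 5 ≡ 282 (mod 283).
Since 5^d ≡ 282 (mod 283), base 5 does not prove 283 composite.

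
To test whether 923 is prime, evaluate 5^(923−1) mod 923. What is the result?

5^1 ≡ 5 (mod 923)
5^2 ≡ 5^2 = 25 ≡ 25 (mod 923)
5^4 ≡ 25^2 = 625 ≡ 625 (mod 923)
5^8 ≡ 625^2 = 390625 ≡ 196 (mod 923)
5^16 ≡ 196^2 = 38416 ≡ 573 (mod 923)
5^32 ≡ 573^2 = 328329 ≡ 664 (mod 923)
5^64 ≡ 664^2 = 440896 ≡ 625 (mod 923)
5^128 ≡ 625^2 = 390625 ≡ 196 (mod 923)
5^256 ≡ 196^2 = 38416 ≡ 573 (mod 923)
5^512 ≡ 573^2 = 328329 ≡ 664 (mod 923)
922 = 512 + 256 + 128 + 16 + 8 + 2 in binary powers of 2.
So 5^922 ≡ 664 · 573 · 196 · 573 · 196 · 25 ≡ 25 (mod 923).
Since 25 ≠ 1, base 5 is a Fermat witness: 923 is composite.

25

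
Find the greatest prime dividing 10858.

10858 = 2 · 5429
5429 = 61 · 89
89 is prime.
So 10858 = 2 · 61 · 89; the largest prime factor is 89.

89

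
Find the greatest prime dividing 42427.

42427 = 7 · 6061
6061 = 11 · 551
551 = 19 · 29
29 is prime.
So 42427 = 7 · 11 · 19 · 29; the largest prime factor is 29.

29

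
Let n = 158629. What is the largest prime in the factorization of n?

73

158629 = 41 · 3869
3869 = 53 · 73
73 is prime.
So 158629 = 41 · 53 · 73; the largest prime factor is 73.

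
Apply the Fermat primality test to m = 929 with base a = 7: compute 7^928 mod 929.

1

7^1 ≡ 7 (mod 929)
7^2 ≡ 7^2 = 49 ≡ 49 (mod 929)
7^4 ≡ 49^2 = 2401 ≡ 543 (mod 929)
7^8 ≡ 543^2 = 294849 ≡ 356 (mod 929)
7^16 ≡ 356^2 = 126736 ≡ 392 (mod 929)
7^32 ≡ 392^2 = 153664 ≡ 379 (mod 929)
7^64 ≡ 379^2 = 143641 ≡ 575 (mod 929)
7^128 ≡ 575^2 = 330625 ≡ 830 (mod 929)
7^256 ≡ 830^2 = 688900 ≡ 511 (mod 929)
7^512 ≡ 511^2 = 261121 ≡ 72 (mod 929)
928 = 512 + 256 + 128 + 32 in binary powers of 2.
So 7^928 ≡ 72 · 511 · 830 · 379 ≡ 1 (mod 929).
Since the result is 1, base 7 gives no evidence that 929 is composite.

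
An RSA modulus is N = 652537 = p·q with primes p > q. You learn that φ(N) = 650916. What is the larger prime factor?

φ(n) = (p−1)(q−1) = n − (p+q) + 1, so p + q = 652537 − 650916 + 1 = 1622.
p and q are the roots of t² − 1622t + 652537 = 0.
Discriminant: 1622² − 4·652537 = 2630884 − 2610148 = 20736; √20736 = 144.
q = (1622 − 144)/2 = 739, p = (1622 + 144)/2 = 883.
Check: 739 · 883 = 652537.

883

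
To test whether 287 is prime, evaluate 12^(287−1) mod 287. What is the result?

12^1 ≡ 12 (mod 287)
12^2 ≡ 12^2 = 144 ≡ 144 (mod 287)
12^4 ≡ 144^2 = 20736 ≡ 72 (mod 287)
12^8 ≡ 72^2 = 5184 ≡ 18 (mod 287)
12^16 ≡ 18^2 = 324 ≡ 37 (mod 287)
12^32 ≡ 37^2 = 1369 ≡ 221 (mod 287)
12^64 ≡ 221^2 = 48841 ≡ 51 (mod 287)
12^128 ≡ 51^2 = 2601 ≡ 18 (mod 287)
12^256 ≡ 18^2 = 324 ≡ 37 (mod 287)
286 = 256 + 16 + 8 + 4 + 2 in binary powers of 2.
So 12^286 ≡ 37 · 37 · 18 · 72 · 144 ≡ 282 (mod 287).
Since 282 ≠ 1, base 12 is a Fermat witness: 287 is composite.

282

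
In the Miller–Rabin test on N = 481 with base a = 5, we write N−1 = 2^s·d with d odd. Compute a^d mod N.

481 − 1 = 480 = 2^5 · 15, so d = 15.
5^1 ≡ 5 (mod 481)
5^2 ≡ 5^2 = 25 ≡ 25 (mod 481)
5^4 ≡ 25^2 = 625 ≡ 144 (mod 481)
5^8 ≡ 144^2 = 20736 ≡ 53 (mod 481)
15 = 8 + 4 + 2 + 1 in binary powers of 2.
So 5^15 ≡ 53 · 144 · 25 · 5 ≡ 177 (mod 481).
Squaring chain: 177 → 64 → 248 → 417 → 248; never reaches −1, so base 5 is a Miller–Rabin witness that 481 is composite.

177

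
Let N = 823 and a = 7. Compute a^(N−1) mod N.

7^1 ≡ 7 (mod 823)
7^2 ≡ 7^2 = 49 ≡ 49 (mod 823)
7^4 ≡ 49^2 = 2401 ≡ 755 (mod 823)
7^8 ≡ 755^2 = 570025 ≡ 509 (mod 823)
7^16 ≡ 509^2 = 259081 ≡ 659 (mod 823)
7^32 ≡ 659^2 = 434281 ≡ 560 (mod 823)
7^64 ≡ 560^2 = 313600 ≡ 37 (mod 823)
7^128 ≡ 37^2 = 1369 ≡ 546 (mod 823)
7^256 ≡ 546^2 = 298116 ≡ 190 (mod 823)
7^512 ≡ 190^2 = 36100 ≡ 711 (mod 823)
822 = 512 + 256 + 32 + 16 + 4 + 2 in binary powers of 2.
So 7^822 ≡ 711 · 190 · 560 · 659 · 755 · 49 ≡ 1 (mod 823).
Since the result is 1, base 7 gives no evidence that 823 is composite.

1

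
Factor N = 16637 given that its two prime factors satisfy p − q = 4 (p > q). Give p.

Since p = q + 4, we have 16637 = q(q + 4), so q² + 4q − 16637 = 0.
Discriminant: 4² + 4·16637 = 16 + 66548 = 66564; √66564 = 258.
q = (−4 + 258)/2 = 127, and p = q + 4 = 131.
Check: 127 · 131 = 16637.

131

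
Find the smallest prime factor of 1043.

1043 is odd.
Digit sum 8, not divisible by 3.
Ends in 3: not divisible by 5.
7: 1043 = 7·149

7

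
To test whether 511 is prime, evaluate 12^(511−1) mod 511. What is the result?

12^1 ≡ 12 (mod 511)
12^2 ≡ 12^2 = 144 ≡ 144 (mod 511)
12^4 ≡ 144^2 = 20736 ≡ 296 (mod 511)
12^8 ≡ 296^2 = 87616 ≡ 235 (mod 511)
12^16 ≡ 235^2 = 55225 ≡ 37 (mod 511)
12^32 ≡ 37^2 = 1369 ≡ 347 (mod 511)
12^64 ≡ 347^2 = 120409 ≡ 324 (mod 511)
12^128 ≡ 324^2 = 104976 ≡ 221 (mod 511)
12^256 ≡ 221^2 = 48841 ≡ 296 (mod 511)
510 = 256 + 128 + 64 + 32 + 16 + 8 + 4 + 2 in binary powers of 2.
So 12^510 ≡ 296 · 221 · 324 · 347 · 37 · 235 · 296 · 144 ≡ 211 (mod 511).
Since 211 ≠ 1, base 12 is a Fermat witness: 511 is composite.

211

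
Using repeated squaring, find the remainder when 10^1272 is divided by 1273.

10^1 ≡ 10 (mod 1273)
10^2 ≡ 10^2 = 100 ≡ 100 (mod 1273)
10^4 ≡ 100^2 = 10000 ≡ 1089 (mod 1273)
10^8 ≡ 1089^2 = 1185921 ≡ 758 (mod 1273)
10^16 ≡ 758^2 = 574564 ≡ 441 (mod 1273)
10^32 ≡ 441^2 = 194481 ≡ 985 (mod 1273)
10^64 ≡ 985^2 = 970225 ≡ 199 (mod 1273)
10^128 ≡ 199^2 = 39601 ≡ 138 (mod 1273)
10^256 ≡ 138^2 = 19044 ≡ 1222 (mod 1273)
10^512 ≡ 1222^2 = 1493284 ≡ 55 (mod 1273)
10^1024 ≡ 55^2 = 3025 ≡ 479 (mod 1273)
1272 = 1024 + 128 + 64 + 32 + 16 + 8 in binary powers of 2.
So 10^1272 ≡ 479 · 138 · 199 · 985 · 441 · 758 ≡ 349 (mod 1273).
Since 349 ≠ 1, base 10 is a Fermat witness: 1273 is composite.

349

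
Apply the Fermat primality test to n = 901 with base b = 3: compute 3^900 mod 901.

3^1 ≡ 3 (mod 901)
3^2 ≡ 3^2 = 9 ≡ 9 (mod 901)
3^4 ≡ 9^2 = 81 ≡ 81 (mod 901)
3^8 ≡ 81^2 = 6561 ≡ 254 (mod 901)
3^16 ≡ 254^2 = 64516 ≡ 545 (mod 901)
3^32 ≡ 545^2 = 297025 ≡ 596 (mod 901)
3^64 ≡ 596^2 = 355216 ≡ 222 (mod 901)
3^128 ≡ 222^2 = 49284 ≡ 630 (mod 901)
3^256 ≡ 630^2 = 396900 ≡ 460 (mod 901)
3^512 ≡ 460^2 = 211600 ≡ 766 (mod 901)
900 = 512 + 256 + 128 + 4 in binary powers of 2.
So 3^900 ≡ 766 · 460 · 630 · 81 ≡ 863 (mod 901).
Since 863 ≠ 1, base 3 is a Fermat witness: 901 is composite.

863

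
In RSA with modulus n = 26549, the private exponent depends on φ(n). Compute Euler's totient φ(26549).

26220

Factor: 26549 = 139 · 191.
φ(26549) = (139−1) · (191−1) = 138 · 190 = 26220.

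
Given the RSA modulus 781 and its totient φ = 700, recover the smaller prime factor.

11

φ(n) = (p−1)(q−1) = n − (p+q) + 1, so p + q = 781 − 700 + 1 = 82.
p and q are the roots of t² − 82t + 781 = 0.
Discriminant: 82² − 4·781 = 6724 − 3124 = 3600; √3600 = 60.
q = (82 − 60)/2 = 11, p = (82 + 60)/2 = 71.
Check: 11 · 71 = 781.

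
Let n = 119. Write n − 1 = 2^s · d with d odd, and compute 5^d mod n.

119 − 1 = 118 = 2^1 · 59, so d = 59.
5^1 ≡ 5 (mod 119)
5^2 ≡ 5^2 = 25 ≡ 25 (mod 119)
5^4 ≡ 25^2 = 625 ≡ 30 (mod 119)
5^8 ≡ 30^2 = 900 ≡ 67 (mod 119)
5^16 ≡ 67^2 = 4489 ≡ 86 (mod 119)
5^32 ≡ 86^2 = 7396 ≡ 18 (mod 119)
59 = 32 + 16 + 8 + 2 + 1 in binary powers of 2.
So 5^59 ≡ 18 · 86 · 67 · 25 · 5 ≡ 45 (mod 119).
Squaring chain: 45; never reaches −1, so base 5 is a Miller–Rabin witness that 119 is composite.

45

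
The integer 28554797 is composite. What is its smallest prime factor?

28554797 is odd.
Digit sum 47, not divisible by 3.
Ends in 7: not divisible by 5.
7: 28554797 = 7·4079256 + 5
11: 28554797 = 11·2595890 + 7
13: 28554797 = 13·2196522 + 11
17: 28554797 = 17·1679693 + 16
19: 28554797 = 19·1502884 + 1
23: 28554797 = 23·1241512 + 21
29: 28554797 = 29·984648 + 5
31: 28554797 = 31·921122 + 15
37: 28554797 = 37·771751 + 10
41: 28554797 = 41·696458 + 19
43: 28554797 = 43·664065 + 2
47: 28554797 = 47·607548 + 41
53: 28554797 = 53·538769 + 40
59: 28554797 = 59·483979 + 36
61: 28554797 = 61·468111 + 26
67: 28554797 = 67·426191

67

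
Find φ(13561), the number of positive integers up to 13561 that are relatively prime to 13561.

13300

Factor: 13561 = 71 · 191.
φ(13561) = (71−1) · (191−1) = 70 · 190 = 13300.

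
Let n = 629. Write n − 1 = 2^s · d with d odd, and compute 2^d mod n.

629 − 1 = 628 = 2^2 · 157, so d = 157.
2^1 ≡ 2 (mod 629)
2^2 ≡ 2^2 = 4 ≡ 4 (mod 629)
2^4 ≡ 4^2 = 16 ≡ 16 (mod 629)
2^8 ≡ 16^2 = 256 ≡ 256 (mod 629)
2^16 ≡ 256^2 = 65536 ≡ 120 (mod 629)
2^32 ≡ 120^2 = 14400 ≡ 562 (mod 629)
2^64 ≡ 562^2 = 315844 ≡ 86 (mod 629)
2^128 ≡ 86^2 = 7396 ≡ 477 (mod 629)
157 = 128 + 16 + 8 + 4 + 1 in binary powers of 2.
So 2^157 ≡ 477 · 120 · 256 · 16 · 2 ≡ 15 (mod 629).
Squaring chain: 15 → 225; never reaches −1, so base 2 is a Miller–Rabin witness that 629 is composite.

15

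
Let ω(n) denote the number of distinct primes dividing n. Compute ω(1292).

1292 = 2^2 · 323
323 = 17 · 19
1292 = 2^2 · 17 · 19, which has 3 distinct prime factors.

3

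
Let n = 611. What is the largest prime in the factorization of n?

611 = 13 · 47
47 is prime.
So 611 = 13 · 47; the largest prime factor is 47.

47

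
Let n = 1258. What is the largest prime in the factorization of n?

37

1258 = 2 · 629
629 = 17 · 37
37 is prime.
So 1258 = 2 · 17 · 37; the largest prime factor is 37.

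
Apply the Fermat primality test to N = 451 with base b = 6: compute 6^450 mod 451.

155

6^1 ≡ 6 (mod 451)
6^2 ≡ 6^2 = 36 ≡ 36 (mod 451)
6^4 ≡ 36^2 = 1296 ≡ 394 (mod 451)
6^8 ≡ 394^2 = 155236 ≡ 92 (mod 451)
6^16 ≡ 92^2 = 8464 ≡ 346 (mod 451)
6^32 ≡ 346^2 = 119716 ≡ 201 (mod 451)
6^64 ≡ 201^2 = 40401 ≡ 262 (mod 451)
6^128 ≡ 262^2 = 68644 ≡ 92 (mod 451)
6^256 ≡ 92^2 = 8464 ≡ 346 (mod 451)
450 = 256 + 128 + 64 + 2 in binary powers of 2.
So 6^450 ≡ 346 · 92 · 262 · 36 ≡ 155 (mod 451).
Since 155 ≠ 1, base 6 is a Fermat witness: 451 is composite.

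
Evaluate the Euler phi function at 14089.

13824

Factor: 14089 = 73 · 193.
φ(14089) = (73−1) · (193−1) = 72 · 192 = 13824.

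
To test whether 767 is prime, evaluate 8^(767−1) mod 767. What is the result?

8^1 ≡ 8 (mod 767)
8^2 ≡ 8^2 = 64 ≡ 64 (mod 767)
8^4 ≡ 64^2 = 4096 ≡ 261 (mod 767)
8^8 ≡ 261^2 = 68121 ≡ 625 (mod 767)
8^16 ≡ 625^2 = 390625 ≡ 222 (mod 767)
8^32 ≡ 222^2 = 49284 ≡ 196 (mod 767)
8^64 ≡ 196^2 = 38416 ≡ 66 (mod 767)
8^128 ≡ 66^2 = 4356 ≡ 521 (mod 767)
8^256 ≡ 521^2 = 271441 ≡ 690 (mod 767)
8^512 ≡ 690^2 = 476100 ≡ 560 (mod 767)
766 = 512 + 128 + 64 + 32 + 16 + 8 + 4 + 2 in binary powers of 2.
So 8^766 ≡ 560 · 521 · 66 · 196 · 222 · 625 · 261 · 64 ≡ 285 (mod 767).
Since 285 ≠ 1, base 8 is a Fermat witness: 767 is composite.

285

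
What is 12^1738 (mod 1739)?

12^1 ≡ 12 (mod 1739)
12^2 ≡ 12^2 = 144 ≡ 144 (mod 1739)
12^4 ≡ 144^2 = 20736 ≡ 1607 (mod 1739)
12^8 ≡ 1607^2 = 2582449 ≡ 34 (mod 1739)
12^16 ≡ 34^2 = 1156 ≡ 1156 (mod 1739)
12^32 ≡ 1156^2 = 1336336 ≡ 784 (mod 1739)
12^64 ≡ 784^2 = 614656 ≡ 789 (mod 1739)
12^128 ≡ 789^2 = 622521 ≡ 1698 (mod 1739)
12^256 ≡ 1698^2 = 2883204 ≡ 1681 (mod 1739)
12^512 ≡ 1681^2 = 2825761 ≡ 1625 (mod 1739)
12^1024 ≡ 1625^2 = 2640625 ≡ 823 (mod 1739)
1738 = 1024 + 512 + 128 + 64 + 8 + 2 in binary powers of 2.
So 12^1738 ≡ 823 · 1625 · 1698 · 789 · 34 · 144 ≡ 382 (mod 1739).
Since 382 ≠ 1, base 12 is a Fermat witness: 1739 is composite.

382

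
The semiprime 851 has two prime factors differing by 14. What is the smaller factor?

Since p = q + 14, we have 851 = q(q + 14), so q² + 14q − 851 = 0.
Discriminant: 14² + 4·851 = 196 + 3404 = 3600; √3600 = 60.
q = (−14 + 60)/2 = 23, and p = q + 14 = 37.
Check: 23 · 37 = 851.

23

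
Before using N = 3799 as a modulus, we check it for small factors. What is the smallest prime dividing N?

3799 is odd.
Digit sum 28, not divisible by 3.
Ends in 9: not divisible by 5.
7: 3799 = 7·542 + 5
11: 3799 = 11·345 + 4
13: 3799 = 13·292 + 3
17: 3799 = 17·223 + 8
19: 3799 = 19·199 + 18
23: 3799 = 23·165 + 4
29: 3799 = 29·131

29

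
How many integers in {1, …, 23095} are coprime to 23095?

17760

Factor: 23095 = 5 · 31 · 149.
φ(23095) = (5−1) · (31−1) · (149−1) = 4 · 30 · 148 = 17760.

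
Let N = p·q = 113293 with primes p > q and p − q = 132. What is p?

409

Since p = q + 132, we have 113293 = q(q + 132), so q² + 132q − 113293 = 0.
Discriminant: 132² + 4·113293 = 17424 + 453172 = 470596; √470596 = 686.
q = (−132 + 686)/2 = 277, and p = q + 132 = 409.
Check: 277 · 409 = 113293.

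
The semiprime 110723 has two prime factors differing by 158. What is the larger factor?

421

Since p = q + 158, we have 110723 = q(q + 158), so q² + 158q − 110723 = 0.
Discriminant: 158² + 4·110723 = 24964 + 442892 = 467856; √467856 = 684.
q = (−158 + 684)/2 = 263, and p = q + 158 = 421.
Check: 263 · 421 = 110723.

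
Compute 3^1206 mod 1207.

202

3^1 ≡ 3 (mod 1207)
3^2 ≡ 3^2 = 9 ≡ 9 (mod 1207)
3^4 ≡ 9^2 = 81 ≡ 81 (mod 1207)
3^8 ≡ 81^2 = 6561 ≡ 526 (mod 1207)
3^16 ≡ 526^2 = 276676 ≡ 273 (mod 1207)
3^32 ≡ 273^2 = 74529 ≡ 902 (mod 1207)
3^64 ≡ 902^2 = 813604 ≡ 86 (mod 1207)
3^128 ≡ 86^2 = 7396 ≡ 154 (mod 1207)
3^256 ≡ 154^2 = 23716 ≡ 783 (mod 1207)
3^512 ≡ 783^2 = 613089 ≡ 1140 (mod 1207)
3^1024 ≡ 1140^2 = 1299600 ≡ 868 (mod 1207)
1206 = 1024 + 128 + 32 + 16 + 4 + 2 in binary powers of 2.
So 3^1206 ≡ 868 · 154 · 902 · 273 · 81 · 9 ≡ 202 (mod 1207).
Since 202 ≠ 1, base 3 is a Fermat witness: 1207 is composite.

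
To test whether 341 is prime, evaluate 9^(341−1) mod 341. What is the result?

9^1 ≡ 9 (mod 341)
9^2 ≡ 9^2 = 81 ≡ 81 (mod 341)
9^4 ≡ 81^2 = 6561 ≡ 82 (mod 341)
9^8 ≡ 82^2 = 6724 ≡ 245 (mod 341)
9^16 ≡ 245^2 = 60025 ≡ 9 (mod 341)
9^32 ≡ 9^2 = 81 ≡ 81 (mod 341)
9^64 ≡ 81^2 = 6561 ≡ 82 (mod 341)
9^128 ≡ 82^2 = 6724 ≡ 245 (mod 341)
9^256 ≡ 245^2 = 60025 ≡ 9 (mod 341)
340 = 256 + 64 + 16 + 4 in binary powers of 2.
So 9^340 ≡ 9 · 82 · 9 · 82 ≡ 67 (mod 341).
Since 67 ≠ 1, base 9 is a Fermat witness: 341 is composite.

67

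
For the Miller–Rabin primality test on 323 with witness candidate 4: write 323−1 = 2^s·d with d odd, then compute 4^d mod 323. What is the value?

323 − 1 = 322 = 2^1 · 161, so d = 161.
4^1 ≡ 4 (mod 323)
4^2 ≡ 4^2 = 16 ≡ 16 (mod 323)
4^4 ≡ 16^2 = 256 ≡ 256 (mod 323)
4^8 ≡ 256^2 = 65536 ≡ 290 (mod 323)
4^16 ≡ 290^2 = 84100 ≡ 120 (mod 323)
4^32 ≡ 120^2 = 14400 ≡ 188 (mod 323)
4^64 ≡ 188^2 = 35344 ≡ 137 (mod 323)
4^128 ≡ 137^2 = 18769 ≡ 35 (mod 323)
161 = 128 + 32 + 1 in binary powers of 2.
So 4^161 ≡ 35 · 188 · 4 ≡ 157 (mod 323).
Squaring chain: 157; never reaches −1, so base 4 is a Miller–Rabin witness that 323 is composite.

157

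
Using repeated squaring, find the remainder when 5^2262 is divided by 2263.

5^1 ≡ 5 (mod 2263)
5^2 ≡ 5^2 = 25 ≡ 25 (mod 2263)
5^4 ≡ 25^2 = 625 ≡ 625 (mod 2263)
5^8 ≡ 625^2 = 390625 ≡ 1389 (mod 2263)
5^16 ≡ 1389^2 = 1929321 ≡ 1245 (mod 2263)
5^32 ≡ 1245^2 = 1550025 ≡ 2133 (mod 2263)
5^64 ≡ 2133^2 = 4549689 ≡ 1059 (mod 2263)
5^128 ≡ 1059^2 = 1121481 ≡ 1296 (mod 2263)
5^256 ≡ 1296^2 = 1679616 ≡ 470 (mod 2263)
5^512 ≡ 470^2 = 220900 ≡ 1389 (mod 2263)
5^1024 ≡ 1389^2 = 1929321 ≡ 1245 (mod 2263)
5^2048 ≡ 1245^2 = 1550025 ≡ 2133 (mod 2263)
2262 = 2048 + 128 + 64 + 16 + 4 + 2 in binary powers of 2.
So 5^2262 ≡ 2133 · 1296 · 1059 · 1245 · 625 · 25 ≡ 900 (mod 2263).
Since 900 ≠ 1, base 5 is a Fermat witness: 2263 is composite.

900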